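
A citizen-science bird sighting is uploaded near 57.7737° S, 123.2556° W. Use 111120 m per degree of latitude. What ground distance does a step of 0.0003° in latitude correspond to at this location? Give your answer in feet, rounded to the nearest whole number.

109 feet

Along a meridian 0.0003° is 0.0003 × 111120 = 33.336 m.
In feet: 33.336 m ÷ 0.3048 ≈ 109.37 ft.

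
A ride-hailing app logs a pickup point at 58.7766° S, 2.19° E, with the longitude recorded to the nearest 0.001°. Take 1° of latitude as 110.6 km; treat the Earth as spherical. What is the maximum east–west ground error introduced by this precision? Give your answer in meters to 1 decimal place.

Rounding to 3 decimal places leaves the longitude within ±0.0005° of the true value.
One degree of longitude at 58.7766° is 110600 × cos 58.7766° ≈ 110600 × 0.5184 = 57332.4 m.
So at most 0.0005° × 57332.4 ≈ 28.6662 m east–west.

28.7 meters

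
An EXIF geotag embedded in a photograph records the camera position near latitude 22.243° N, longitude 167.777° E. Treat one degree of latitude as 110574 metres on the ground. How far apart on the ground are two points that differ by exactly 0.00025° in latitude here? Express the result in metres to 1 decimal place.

27.6 metres

0.00025° × 110574 m/° = 27.6435 m.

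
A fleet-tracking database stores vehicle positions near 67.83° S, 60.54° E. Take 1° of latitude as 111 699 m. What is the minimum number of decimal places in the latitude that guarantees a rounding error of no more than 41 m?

4 decimal places

One degree of latitude covers 111699 m.
With N decimal places the half-ulp bound is 0.5·10⁻ᴺ°, or 0.5·10⁻ᴺ × 111699 m on the ground.
Need 0.5 × 111699 × 10⁻ᴺ ≤ 41 → 10⁻ᴺ ≤ 7.341e-04, so N ≥ 3.13.
N = 3 would give 55.8 m (too coarse); N = 4 gives 5.58 m ≤ 41 m.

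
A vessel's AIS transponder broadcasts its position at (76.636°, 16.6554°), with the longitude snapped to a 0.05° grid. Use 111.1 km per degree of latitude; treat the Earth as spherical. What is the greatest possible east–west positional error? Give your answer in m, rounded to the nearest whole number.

642 m

With a 0.05° grid the true value lies within half a step, ±0.05°/2 = ±0.025°, of the stored one.
Parallels shrink by cos φ, so at 76.636° a degree of longitude is 111100 × 0.2311 ≈ 25679.3 m.
So at most 0.025° × 25679.3 ≈ 641.982 m east–west.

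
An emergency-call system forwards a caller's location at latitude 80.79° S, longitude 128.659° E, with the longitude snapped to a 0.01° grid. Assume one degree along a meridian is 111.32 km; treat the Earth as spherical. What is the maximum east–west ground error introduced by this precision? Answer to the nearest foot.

With a 0.01° grid the true value lies within half a step, ±0.01°/2 = ±0.005°, of the stored one.
Parallels shrink by cos φ, so at 80.79° a degree of longitude is 111320 × 0.1601 ≈ 17817.2 m.
So at most 0.005° × 17817.2 ≈ 89.0858 m east–west.
Converting: 89.0858 m × 3.2808 ft/m ≈ 292.28 ft.

292 feet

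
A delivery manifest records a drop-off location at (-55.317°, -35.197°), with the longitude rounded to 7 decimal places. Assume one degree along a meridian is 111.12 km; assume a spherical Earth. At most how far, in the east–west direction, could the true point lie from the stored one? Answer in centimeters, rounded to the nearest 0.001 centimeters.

0.316 centimeters

Rounding to 7 decimal places leaves the longitude within ±5e-08° of the true value.
At latitude 55.317° a degree of longitude spans 111120 m × cos 55.317° = 111120 × 0.5690 ≈ 63231.2 m.
So at most 5e-08° × 63231.2 ≈ 0.00316156 m east–west.
That is 0.00316156 m = 0.31616 cm.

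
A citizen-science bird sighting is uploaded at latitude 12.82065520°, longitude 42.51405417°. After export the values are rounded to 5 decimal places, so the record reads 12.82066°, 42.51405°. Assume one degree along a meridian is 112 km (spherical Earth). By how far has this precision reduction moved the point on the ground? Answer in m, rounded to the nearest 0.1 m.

0.7 m

The latitude changed by -0.00000480° and the longitude by +0.00000417°.
N–S: -0.00000480° × 112000 m/° = -0.5376 m.
East–west at this latitude: 0.00000417° × 112000 × cos 12.8207° ≈ 0.00000417 × 109208 = 0.455396 m.
Combined displacement = (0.5376² + 0.455396²)^½ ≈ 0.704556 m.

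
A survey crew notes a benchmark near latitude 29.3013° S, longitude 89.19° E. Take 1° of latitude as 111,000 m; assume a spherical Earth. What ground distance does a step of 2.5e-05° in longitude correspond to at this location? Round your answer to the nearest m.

2 m

2.5e-05° of longitude at 29.3013° is 2.5e-05 × 111000 × cos 29.3013° ≈ 2.5e-05 × 96798.5 = 2.41996 m.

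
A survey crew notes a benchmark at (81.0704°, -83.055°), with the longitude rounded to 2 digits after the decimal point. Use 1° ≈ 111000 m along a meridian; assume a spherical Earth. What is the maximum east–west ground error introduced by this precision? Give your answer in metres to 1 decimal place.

Rounding to 2 decimal places leaves the longitude within ±0.005° of the true value.
Parallels shrink by cos φ, so at 81.0704° a degree of longitude is 111000 × 0.1552 ≈ 17229.5 m.
Maximum E–W displacement: 0.005 × 17229.5 = 86.1475 m.

86.1 metres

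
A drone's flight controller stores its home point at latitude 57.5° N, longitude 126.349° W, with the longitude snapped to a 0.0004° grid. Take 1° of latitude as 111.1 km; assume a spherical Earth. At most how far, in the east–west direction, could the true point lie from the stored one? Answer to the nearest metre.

With a 0.0004° grid the true value lies within half a step, ±0.0004°/2 = ±0.0002°, of the stored one.
At latitude 57.5° a degree of longitude spans 111100 m × cos 57.5° = 111100 × 0.5373 ≈ 59694 m.
So at most 0.0002° × 59694 ≈ 11.9388 m east–west.

12 metres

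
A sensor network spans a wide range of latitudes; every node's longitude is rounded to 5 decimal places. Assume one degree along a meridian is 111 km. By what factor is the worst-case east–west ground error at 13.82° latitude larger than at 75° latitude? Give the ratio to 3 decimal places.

3.752

Rounding to 5 decimal places leaves the longitude within ±5e-06° of the true value.
Error at 13.82° = 5e-06° × 111000 × cos 13.82° ≈ 0.555 × 0.9711 = 0.53893 m.
Error at 75° = 5e-06° × 111000 × cos 75° ≈ 0.555 × 0.2588 = 0.14364 m.
The ratio reduces to cos 13.82° / cos 75° = 0.9711/0.2588 ≈ 3.7519.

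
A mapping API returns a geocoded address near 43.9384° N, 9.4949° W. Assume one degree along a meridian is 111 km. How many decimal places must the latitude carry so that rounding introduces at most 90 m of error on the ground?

3 decimal places

One degree of latitude covers 111000 m.
With N decimal places the half-ulp bound is 0.5·10⁻ᴺ°, or 0.5·10⁻ᴺ × 111000 m on the ground.
Need 0.5 × 111000 × 10⁻ᴺ ≤ 90 → 10⁻ᴺ ≤ 1.622e-03, so N ≥ 2.79.
So 3 decimal places suffice (55.5 m); 2 would allow up to 555 m.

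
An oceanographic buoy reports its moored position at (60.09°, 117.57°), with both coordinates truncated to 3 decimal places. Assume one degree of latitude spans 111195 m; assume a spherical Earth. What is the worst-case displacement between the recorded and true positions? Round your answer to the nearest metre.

Truncating at 3 decimal places can drop up to a full unit in the last place, so each coordinate may be off by as much as 0.001°.
Latitude error → 0.001 × 111195 = 111.195 m along the meridian.
East–west component at 60.09°: 0.001° × 111195 × cos 60.09° ≈ 0.001 × 55446.2 ≈ 55.4462 m.
The two errors are perpendicular, so the maximum displacement is √(111.195² + 55.4462²) ≈ 124.252 m.

124 metres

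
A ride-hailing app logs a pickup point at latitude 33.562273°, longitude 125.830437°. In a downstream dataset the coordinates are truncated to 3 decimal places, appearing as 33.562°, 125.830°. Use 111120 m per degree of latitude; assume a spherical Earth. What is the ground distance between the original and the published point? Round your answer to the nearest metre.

Δlat = 33.562273 − 33.562 = +0.000273°; Δlon = 125.830437 − 125.830 = +0.000437°.
North–south shift: 0.000273 × 111120 = 30.3358 m.
E–W at 33.562°: 0.000437° × 111120 × cos 33.562° = 0.000437 × 111120 × 0.8333 ≈ 40.464 m.
Hypotenuse of the two orthogonal shifts: √(30.3358² + 40.464²) = 50.5727 m.

51 metres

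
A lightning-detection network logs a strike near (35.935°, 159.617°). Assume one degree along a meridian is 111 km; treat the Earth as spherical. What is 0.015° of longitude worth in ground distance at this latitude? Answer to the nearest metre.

1348 metres

At 35.935° a degree of longitude is 111000 × cos 35.935° ≈ 89874.8 m, so 0.015° corresponds to 1348.12 m.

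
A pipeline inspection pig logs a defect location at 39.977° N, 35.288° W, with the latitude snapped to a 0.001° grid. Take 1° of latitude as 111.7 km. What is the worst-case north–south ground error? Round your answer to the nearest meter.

With a 0.001° grid the true value lies within half a step, ±0.001°/2 = ±0.0005°, of the stored one.
So the N–S error is at most 0.0005 × 111700 = 55.85 m.

56 meters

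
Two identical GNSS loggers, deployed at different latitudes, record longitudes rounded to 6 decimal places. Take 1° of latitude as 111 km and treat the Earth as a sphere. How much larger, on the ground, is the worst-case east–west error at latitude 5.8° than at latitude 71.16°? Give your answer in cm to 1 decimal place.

Rounding to 6 decimal places leaves the longitude within ±5e-07° of the true value.
At 5.8°: 5e-07° × 111000 × cos 5.8° = 5e-07 × 111000 × 0.9949 ≈ 0.055216 m.
At 71.16°: 5e-07° × 111000 × cos 71.16° = 5e-07 × 111000 × 0.3229 ≈ 0.017922 m.
Difference: 0.055216 − 0.017922 = 0.037293 m.
That is 0.0372935 m = 3.7293 cm.

3.7 cm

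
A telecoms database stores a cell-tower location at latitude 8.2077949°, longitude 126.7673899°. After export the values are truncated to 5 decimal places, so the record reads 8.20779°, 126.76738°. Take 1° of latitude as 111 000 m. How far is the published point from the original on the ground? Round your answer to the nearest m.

Δlat = 8.2077949 − 8.20779 = +0.0000049°; Δlon = 126.7673899 − 126.76738 = +0.0000099°.
North–south shift: 0.0000049 × 111000 = 0.5439 m.
East–west at this latitude: 0.0000099° × 111000 × cos 8.20779° ≈ 0.0000099 × 109863 = 1.08764 m.
Combined displacement = (0.5439² + 1.08764²)^½ ≈ 1.21606 m.

1 m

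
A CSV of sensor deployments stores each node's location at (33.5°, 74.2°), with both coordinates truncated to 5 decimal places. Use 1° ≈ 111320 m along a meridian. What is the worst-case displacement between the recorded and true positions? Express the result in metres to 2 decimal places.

1.45 metres

Truncating at 5 decimal places can drop up to a full unit in the last place, so each coordinate may be off by as much as 1e-05°.
North–south component: 1e-05° × 111320 = 1.1132 m.
Longitude error → 1e-05 × 111320 × cos 33.5° = 1e-05 × 111320 × 0.8339 ≈ 0.928282 m.
The two errors are perpendicular, so the maximum displacement is √(1.1132² + 0.928282²) ≈ 1.44946 m.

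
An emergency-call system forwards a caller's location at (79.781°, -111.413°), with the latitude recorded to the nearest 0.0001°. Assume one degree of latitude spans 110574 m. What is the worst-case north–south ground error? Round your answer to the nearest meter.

Rounding to 4 decimal places leaves the latitude within ±5e-05° of the true value.
North–south distance: 5e-05° × 110574 m/° = 5.5287 m.

6 meters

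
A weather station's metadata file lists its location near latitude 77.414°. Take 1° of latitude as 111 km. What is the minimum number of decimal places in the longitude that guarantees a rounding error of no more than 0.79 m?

5 decimal places

At 77.414° one degree of longitude covers 111000 × cos 77.414° ≈ 111000 × 0.2179 ≈ 24187.4 m.
Rounding to N decimal places gives at most 0.5 × 10⁻ᴺ degrees of error, i.e. 0.5 × 10⁻ᴺ × 24187.4 m.
Setting 12093.7 × 10⁻ᴺ ≤ 0.79 gives 10ᴺ ≥ 1.531e+04, i.e. N ≥ 4.18.
So 5 decimal places suffice (0.121 m); 4 would allow up to 1.21 m.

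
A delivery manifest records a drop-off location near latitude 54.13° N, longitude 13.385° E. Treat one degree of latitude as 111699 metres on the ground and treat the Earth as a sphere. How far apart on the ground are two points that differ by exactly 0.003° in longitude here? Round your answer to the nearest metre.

196 metres

One degree of longitude here spans 111699 × cos 54.13° = 111699 × 0.5859 ≈ 65449.8 m; 0.003° of that is 196.349 m.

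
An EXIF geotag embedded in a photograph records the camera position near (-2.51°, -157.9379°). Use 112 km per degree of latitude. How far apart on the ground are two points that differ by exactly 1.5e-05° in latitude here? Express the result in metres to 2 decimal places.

1.5e-05° × 112000 m/° = 1.68 m.

1.68 metres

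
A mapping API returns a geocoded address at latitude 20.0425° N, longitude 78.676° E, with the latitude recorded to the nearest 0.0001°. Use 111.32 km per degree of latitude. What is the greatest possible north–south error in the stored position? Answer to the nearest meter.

6 meters

Rounding to 4 decimal places leaves the latitude within ±5e-05° of the true value.
North–south distance: 5e-05° × 111320 m/° = 5.566 m.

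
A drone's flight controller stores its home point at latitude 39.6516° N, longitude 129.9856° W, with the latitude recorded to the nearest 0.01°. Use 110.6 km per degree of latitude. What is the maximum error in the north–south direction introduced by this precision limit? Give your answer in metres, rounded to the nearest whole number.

553 metres

Rounding to 2 decimal places leaves the latitude within ±0.005° of the true value.
So the N–S error is at most 0.005 × 110600 = 553 m.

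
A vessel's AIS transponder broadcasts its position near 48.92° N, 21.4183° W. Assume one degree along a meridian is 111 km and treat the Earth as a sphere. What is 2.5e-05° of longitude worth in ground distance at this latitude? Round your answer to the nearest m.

2.5e-05° of longitude at 48.92° is 2.5e-05 × 111000 × cos 48.92° ≈ 2.5e-05 × 72939.5 = 1.82349 m.

2 m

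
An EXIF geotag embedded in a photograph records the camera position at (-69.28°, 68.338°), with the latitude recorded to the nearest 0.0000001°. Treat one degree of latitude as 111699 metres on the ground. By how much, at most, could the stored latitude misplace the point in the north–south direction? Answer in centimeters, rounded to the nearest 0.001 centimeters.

0.558 centimeters

Rounding to 7 decimal places leaves the latitude within ±5e-08° of the true value.
So the N–S error is at most 5e-08 × 111699 = 0.00558495 m.
That is 0.00558495 m = 0.55849 cm.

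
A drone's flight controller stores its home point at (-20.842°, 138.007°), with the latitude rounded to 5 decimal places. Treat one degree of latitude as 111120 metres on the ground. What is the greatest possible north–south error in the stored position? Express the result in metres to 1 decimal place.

0.6 metres

Rounding to 5 decimal places leaves the latitude within ±5e-06° of the true value.
North–south distance: 5e-06° × 111120 m/° = 0.5556 m.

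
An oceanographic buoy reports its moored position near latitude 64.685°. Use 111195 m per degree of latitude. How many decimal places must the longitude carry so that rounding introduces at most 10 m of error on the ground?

At 64.685° one degree of longitude covers 111195 × cos 64.685° ≈ 111195 × 0.4276 ≈ 47546.4 m.
Rounding to N decimal places gives at most 0.5 × 10⁻ᴺ degrees of error, i.e. 0.5 × 10⁻ᴺ × 47546.4 m.
Setting 23773.2 × 10⁻ᴺ ≤ 10 gives 10ᴺ ≥ 2377, i.e. N ≥ 3.38.
At 3 places the error can reach 23.8 m, but 4 places keeps it to 2.38 m.

4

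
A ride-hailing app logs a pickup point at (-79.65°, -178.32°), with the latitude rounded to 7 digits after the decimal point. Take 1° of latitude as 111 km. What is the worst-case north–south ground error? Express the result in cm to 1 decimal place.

0.6 cm

Rounding to 7 decimal places leaves the latitude within ±5e-08° of the true value.
So the N–S error is at most 5e-08 × 111000 = 0.00555 m.
That is 0.00555 m = 0.555 cm.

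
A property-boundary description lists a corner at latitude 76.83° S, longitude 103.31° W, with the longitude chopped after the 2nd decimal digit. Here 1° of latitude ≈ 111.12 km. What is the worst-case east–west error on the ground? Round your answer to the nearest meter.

253 meters

Truncating at 2 decimal places can drop up to a full unit in the last place, so the longitude may be off by as much as 0.01°.
Parallels shrink by cos φ, so at 76.83° a degree of longitude is 111120 × 0.2278 ≈ 25317.7 m.
Maximum E–W displacement: 0.01 × 25317.7 = 253.177 m.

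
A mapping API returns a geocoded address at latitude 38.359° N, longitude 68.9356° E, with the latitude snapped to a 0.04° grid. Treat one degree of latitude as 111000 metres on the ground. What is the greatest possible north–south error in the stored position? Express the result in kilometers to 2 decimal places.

With a 0.04° grid the true value lies within half a step, ±0.04°/2 = ±0.02°, of the stored one.
So the N–S error is at most 0.02 × 111000 = 2220 m.
That is 2220 m = 2.22 km.

2.22 kilometers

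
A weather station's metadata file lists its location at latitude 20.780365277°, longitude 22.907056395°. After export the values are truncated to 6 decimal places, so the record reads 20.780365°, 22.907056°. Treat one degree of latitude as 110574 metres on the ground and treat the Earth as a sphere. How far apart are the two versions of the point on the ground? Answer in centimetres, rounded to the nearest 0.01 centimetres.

5.10 centimetres

The latitude changed by +0.000000277° and the longitude by +0.000000395°.
North–south shift: 0.000000277 × 110574 = 0.030629 m.
E–W at 20.7804°: 0.000000395° × 110574 × cos 20.7804° = 0.000000395 × 110574 × 0.9349 ≈ 0.0408354 m.
Hypotenuse of the two orthogonal shifts: √(0.030629² + 0.0408354²) = 0.0510458 m.
That is 0.0510458 m = 5.1046 cm.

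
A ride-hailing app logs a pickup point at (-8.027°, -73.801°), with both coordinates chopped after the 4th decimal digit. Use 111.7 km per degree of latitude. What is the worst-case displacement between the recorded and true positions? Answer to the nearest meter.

Truncating at 4 decimal places can drop up to a full unit in the last place, so each coordinate may be off by as much as 0.0001°.
Latitude error → 0.0001 × 111700 = 11.17 m along the meridian.
Longitude error → 0.0001 × 111700 × cos 8.027° = 0.0001 × 111700 × 0.9902 ≈ 11.0606 m.
The two errors are perpendicular, so the maximum displacement is √(11.17² + 11.0606²) ≈ 15.7196 m.

16 meters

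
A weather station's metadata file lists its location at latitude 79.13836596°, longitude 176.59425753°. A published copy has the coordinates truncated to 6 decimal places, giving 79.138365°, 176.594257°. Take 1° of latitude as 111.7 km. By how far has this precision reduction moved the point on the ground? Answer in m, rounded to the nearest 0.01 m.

0.11 m

Δlat = 79.13836596 − 79.138365 = +0.00000096°; Δlon = 176.59425753 − 176.594257 = +0.00000053°.
N–S: 0.00000096° × 111700 m/° = 0.107232 m.
E–W at 79.1384°: 0.00000053° × 111700 × cos 79.1384° = 0.00000053 × 111700 × 0.1884 ≈ 0.0111557 m.
Distance: √(0.107232² + 0.0111557²) ≈ 0.107811 m.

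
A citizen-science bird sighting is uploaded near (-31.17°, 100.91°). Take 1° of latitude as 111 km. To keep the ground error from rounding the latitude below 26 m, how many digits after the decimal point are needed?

4 decimal places

One degree of latitude covers 111000 m.
With N decimal places the half-ulp bound is 0.5·10⁻ᴺ°, or 0.5·10⁻ᴺ × 111000 m on the ground.
Need 0.5 × 111000 × 10⁻ᴺ ≤ 26 → 10⁻ᴺ ≤ 4.685e-04, so N ≥ 3.33.
So 4 decimal places suffice (5.55 m); 3 would allow up to 55.5 m.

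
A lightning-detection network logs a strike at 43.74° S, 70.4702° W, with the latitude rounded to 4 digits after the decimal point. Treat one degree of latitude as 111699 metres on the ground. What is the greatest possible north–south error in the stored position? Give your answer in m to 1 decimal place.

Rounding to 4 decimal places leaves the latitude within ±5e-05° of the true value.
North–south distance: 5e-05° × 111699 m/° = 5.58495 m.

5.6 m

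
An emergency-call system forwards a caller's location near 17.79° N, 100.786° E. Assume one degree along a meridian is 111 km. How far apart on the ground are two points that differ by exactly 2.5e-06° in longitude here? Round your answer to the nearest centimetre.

26 centimetres

One degree of longitude here spans 111000 × cos 17.79° = 111000 × 0.9522 ≈ 105692 m; 2.5e-06° of that is 0.264231 m.
That is 0.264231 m = 26.423 cm.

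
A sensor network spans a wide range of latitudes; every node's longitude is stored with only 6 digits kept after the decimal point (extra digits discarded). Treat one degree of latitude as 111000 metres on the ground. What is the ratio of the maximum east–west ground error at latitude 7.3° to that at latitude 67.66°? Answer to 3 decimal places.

Truncating at 6 decimal places can drop up to a full unit in the last place, so the longitude may be off by as much as 1e-06°.
At 7.3°: 1e-06° × 111000 × cos 7.3° = 1e-06 × 111000 × 0.9919 ≈ 0.1101 m.
Error at 67.66° = 1e-06° × 111000 × cos 67.66° ≈ 0.111 × 0.3801 = 0.042191 m.
Ratio: 0.1101 / 0.042191 = cos 7.3° / cos 67.66° ≈ 2.6095.

2.610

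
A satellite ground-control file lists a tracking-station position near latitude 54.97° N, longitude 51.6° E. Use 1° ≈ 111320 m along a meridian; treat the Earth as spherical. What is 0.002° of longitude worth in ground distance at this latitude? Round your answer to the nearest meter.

128 meters

0.002° of longitude at 54.97° is 0.002 × 111320 × cos 54.97° ≈ 0.002 × 63898.3 = 127.797 m.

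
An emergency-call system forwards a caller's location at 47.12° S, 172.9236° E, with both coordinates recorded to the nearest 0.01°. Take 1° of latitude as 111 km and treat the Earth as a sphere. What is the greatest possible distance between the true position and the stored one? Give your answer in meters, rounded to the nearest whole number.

Rounding to 2 decimal places leaves each coordinate within ±0.005° of the true value.
N–S: 0.005° × 111000 m/° = 555 m.
E–W at 47.12°: 0.005° × 111000 × cos 47.12° = 0.005 × 111000 × 0.6805 ≈ 377.658 m.
Combining orthogonally: (555² + 377.658²)^½ ≈ 671.305 m.

671 meters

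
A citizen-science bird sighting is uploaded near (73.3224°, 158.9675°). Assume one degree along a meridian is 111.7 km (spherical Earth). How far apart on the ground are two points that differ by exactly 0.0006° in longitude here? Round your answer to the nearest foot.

At 73.3224° a degree of longitude is 111700 × cos 73.3224° ≈ 32056.3 m, so 0.0006° corresponds to 19.2338 m.
In feet: 19.2338 m ÷ 0.3048 ≈ 63.103 ft.

63 feet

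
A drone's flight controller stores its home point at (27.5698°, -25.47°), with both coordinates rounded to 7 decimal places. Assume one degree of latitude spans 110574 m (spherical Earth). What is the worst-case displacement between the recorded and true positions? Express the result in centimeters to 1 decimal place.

Rounding to 7 decimal places leaves each coordinate within ±5e-08° of the true value.
N–S: 5e-08° × 110574 m/° = 0.0055287 m.
East–west component at 27.5698°: 5e-08° × 110574 × cos 27.5698° ≈ 5e-08 × 98018.1 ≈ 0.0049009 m.
The two errors are perpendicular, so the maximum displacement is √(0.0055287² + 0.0049009²) ≈ 0.00738819 m.
That is 0.00738819 m = 0.73882 cm.

0.7 centimeters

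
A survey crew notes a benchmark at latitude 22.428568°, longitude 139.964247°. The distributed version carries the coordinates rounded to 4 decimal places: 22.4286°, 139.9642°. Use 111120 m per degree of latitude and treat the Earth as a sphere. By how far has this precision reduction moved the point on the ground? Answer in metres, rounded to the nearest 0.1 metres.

The latitude changed by -0.000032° and the longitude by +0.000047°.
North–south shift: -0.000032 × 111120 = -3.55584 m.
East–west at this latitude: 0.000047° × 111120 × cos 22.4286° ≈ 0.000047 × 102714 = 4.82758 m.
Distance: √(3.55584² + 4.82758²) ≈ 5.99579 m.

6.0 metres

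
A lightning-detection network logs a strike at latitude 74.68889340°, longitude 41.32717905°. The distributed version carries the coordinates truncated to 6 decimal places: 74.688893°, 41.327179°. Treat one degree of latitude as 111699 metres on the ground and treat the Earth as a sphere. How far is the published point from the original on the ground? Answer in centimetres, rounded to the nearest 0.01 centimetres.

Δlat = 74.68889340 − 74.688893 = +0.00000040°; Δlon = 41.32717905 − 41.327179 = +0.00000005°.
North–south shift: 0.00000040 × 111699 = 0.0446796 m.
E–W at 74.6889°: 0.00000005° × 111699 × cos 74.6889° = 0.00000005 × 111699 × 0.2641 ≈ 0.00147476 m.
Combined displacement = (0.0446796² + 0.00147476²)^½ ≈ 0.0447039 m.
That is 0.0447039 m = 4.4704 cm.

4.47 centimetres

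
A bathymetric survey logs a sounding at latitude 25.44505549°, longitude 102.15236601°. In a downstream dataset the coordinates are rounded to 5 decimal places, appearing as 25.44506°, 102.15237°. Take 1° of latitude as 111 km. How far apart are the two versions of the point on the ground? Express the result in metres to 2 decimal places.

0.64 metres

The latitude changed by -0.00000451° and the longitude by -0.00000399°.
North–south shift: -0.00000451 × 111000 = -0.50061 m.
East–west at this latitude: -0.00000399° × 111000 × cos 25.4451° ≈ -0.00000399 × 100233 = -0.399929 m.
Distance: √(0.50061² + 0.399929²) ≈ 0.640744 m.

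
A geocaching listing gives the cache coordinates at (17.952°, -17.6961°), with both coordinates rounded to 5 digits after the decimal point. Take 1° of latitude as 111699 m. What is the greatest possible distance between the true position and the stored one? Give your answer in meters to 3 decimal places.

Rounding to 5 decimal places leaves each coordinate within ±5e-06° of the true value.
North–south component: 5e-06° × 111699 = 0.558495 m.
Longitude error → 5e-06 × 111699 × cos 17.952° = 5e-06 × 111699 × 0.9513 ≈ 0.531305 m.
The two errors are perpendicular, so the maximum displacement is √(0.558495² + 0.531305²) ≈ 0.770845 m.

0.771 meters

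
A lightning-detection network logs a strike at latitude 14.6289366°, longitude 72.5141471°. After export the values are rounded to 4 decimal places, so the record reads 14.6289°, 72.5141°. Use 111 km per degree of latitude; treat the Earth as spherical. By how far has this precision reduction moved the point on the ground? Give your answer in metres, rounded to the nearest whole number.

The latitude changed by +0.0000366° and the longitude by +0.0000471°.
N–S: 0.0000366° × 111000 m/° = 4.0626 m.
East–west at this latitude: 0.0000471° × 111000 × cos 14.6289° ≈ 0.0000471 × 107402 = 5.05861 m.
Combined displacement = (4.0626² + 5.05861²)^½ ≈ 6.48801 m.

6 metres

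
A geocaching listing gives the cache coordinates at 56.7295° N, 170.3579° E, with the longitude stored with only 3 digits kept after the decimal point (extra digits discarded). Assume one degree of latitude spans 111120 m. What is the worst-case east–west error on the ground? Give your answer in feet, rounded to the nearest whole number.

200 feet

Truncating at 3 decimal places can drop up to a full unit in the last place, so the longitude may be off by as much as 0.001°.
Parallels shrink by cos φ, so at 56.7295° a degree of longitude is 111120 × 0.5486 ≈ 60959.6 m.
East–west error: 0.001° × 60959.6 m/° ≈ 60.9596 m.
In feet: 60.9596 m ÷ 0.3048 ≈ 200 ft.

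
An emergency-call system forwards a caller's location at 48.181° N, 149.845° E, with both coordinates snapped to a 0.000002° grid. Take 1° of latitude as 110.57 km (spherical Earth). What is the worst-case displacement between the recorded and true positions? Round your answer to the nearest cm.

13 cm

With a 0.000002° grid the true value lies within half a step, ±0.000002°/2 = ±1e-06°, of the stored one.
Latitude error → 1e-06 × 110570 = 0.11057 m along the meridian.
Longitude error → 1e-06 × 110570 × cos 48.181° = 1e-06 × 110570 × 0.6668 ≈ 0.0737258 m.
Combining orthogonally: (0.11057² + 0.0737258²)^½ ≈ 0.132896 m.
That is 0.132896 m = 13.29 cm.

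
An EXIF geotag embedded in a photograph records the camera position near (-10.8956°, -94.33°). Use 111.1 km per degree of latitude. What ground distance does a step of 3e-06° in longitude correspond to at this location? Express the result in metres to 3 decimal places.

0.327 metres

One degree of longitude here spans 111100 × cos 10.8956° = 111100 × 0.9820 ≈ 109097 m; 3e-06° of that is 0.327292 m.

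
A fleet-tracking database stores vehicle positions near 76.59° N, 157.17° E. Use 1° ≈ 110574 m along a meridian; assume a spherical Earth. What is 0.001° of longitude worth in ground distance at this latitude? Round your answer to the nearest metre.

At 76.59° a degree of longitude is 110574 × cos 76.59° ≈ 25644.1 m, so 0.001° corresponds to 25.6441 m.

26 metres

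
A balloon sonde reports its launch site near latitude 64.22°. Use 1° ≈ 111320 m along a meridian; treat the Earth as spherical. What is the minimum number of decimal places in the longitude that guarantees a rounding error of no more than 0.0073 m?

7 decimal places

At 64.22° one degree of longitude covers 111320 × cos 64.22° ≈ 111320 × 0.4349 ≈ 48414.9 m.
With N decimal places the half-ulp bound is 0.5·10⁻ᴺ°, or 0.5·10⁻ᴺ × 48414.9 m on the ground.
Need 0.5 × 48414.9 × 10⁻ᴺ ≤ 0.0073 → 10⁻ᴺ ≤ 3.016e-07, so N ≥ 6.52.
At 6 places the error can reach 0.0242 m, but 7 places keeps it to 0.00242 m.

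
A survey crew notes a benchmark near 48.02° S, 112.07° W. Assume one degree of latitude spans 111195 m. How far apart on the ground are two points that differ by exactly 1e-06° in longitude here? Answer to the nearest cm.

1e-06° of longitude at 48.02° is 1e-06 × 111195 × cos 48.02° ≈ 1e-06 × 74375.1 = 0.0743751 m.
That is 0.0743751 m = 7.4375 cm.

7 cm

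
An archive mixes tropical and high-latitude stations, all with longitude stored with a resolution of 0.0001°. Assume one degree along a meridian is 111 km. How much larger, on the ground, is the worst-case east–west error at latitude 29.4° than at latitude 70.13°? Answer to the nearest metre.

3 metres

With a 0.0001° grid the true value lies within half a step, ±0.0001°/2 = ±5e-05°, of the stored one.
Error at 29.4° = 5e-05° × 111000 × cos 29.4° ≈ 5.55 × 0.8712 = 4.8352 m.
Error at 70.13° = 5e-05° × 111000 × cos 70.13° ≈ 5.55 × 0.3399 = 1.8864 m.
So the lower-latitude error exceeds the higher by 4.8352 − 1.8864 = 2.9489 m.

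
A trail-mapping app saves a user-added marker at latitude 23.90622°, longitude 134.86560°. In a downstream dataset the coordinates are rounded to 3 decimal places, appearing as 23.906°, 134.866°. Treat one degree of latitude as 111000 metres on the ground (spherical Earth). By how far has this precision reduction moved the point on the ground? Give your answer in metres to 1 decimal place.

47.4 metres

The latitude changed by +0.00022° and the longitude by -0.00040°.
N–S: 0.00022° × 111000 m/° = 24.42 m.
E–W at 23.906°: -0.00040° × 111000 × cos 23.906° = -0.00040 × 111000 × 0.9142 ≈ -40.591 m.
Combined displacement = (24.42² + 40.591²)^½ ≈ 47.3705 m.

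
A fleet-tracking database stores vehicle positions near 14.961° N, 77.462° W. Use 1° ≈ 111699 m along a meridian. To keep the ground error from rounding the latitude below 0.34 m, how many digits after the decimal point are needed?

6

One degree of latitude covers 111699 m.
Rounding to N decimal places gives at most 0.5 × 10⁻ᴺ degrees of error, i.e. 0.5 × 10⁻ᴺ × 111699 m.
Setting 55849.5 × 10⁻ᴺ ≤ 0.34 gives 10ᴺ ≥ 1.643e+05, i.e. N ≥ 5.22.
At 5 places the error can reach 0.558 m, but 6 places keeps it to 0.0558 m.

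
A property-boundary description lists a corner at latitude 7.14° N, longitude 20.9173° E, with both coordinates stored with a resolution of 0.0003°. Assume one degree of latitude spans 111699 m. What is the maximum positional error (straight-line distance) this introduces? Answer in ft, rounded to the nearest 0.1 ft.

77.4 ft

With a 0.0003° grid the true value lies within half a step, ±0.0003°/2 = ±0.00015°, of the stored one.
N–S: 0.00015° × 111699 m/° = 16.7549 m.
East–west component at 7.14°: 0.00015° × 111699 × cos 7.14° ≈ 0.00015 × 110833 ≈ 16.6249 m.
Worst case both components are at the extreme and orthogonal: √(16.7549² + 16.6249²) ≈ 23.6032 m.
Converting: 23.6032 m × 3.2808 ft/m ≈ 77.438 ft.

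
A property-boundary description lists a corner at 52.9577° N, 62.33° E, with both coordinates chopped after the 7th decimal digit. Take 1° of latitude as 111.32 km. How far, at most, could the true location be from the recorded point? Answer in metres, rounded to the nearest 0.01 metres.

0.01 metres

Truncating at 7 decimal places can drop up to a full unit in the last place, so each coordinate may be off by as much as 1e-07°.
North–south component: 1e-07° × 111320 = 0.011132 m.
E–W at 52.9577°: 1e-07° × 111320 × cos 52.9577° = 1e-07 × 111320 × 0.6024 ≈ 0.00670597 m.
Worst case both components are at the extreme and orthogonal: √(0.011132² + 0.00670597²) ≈ 0.0129958 m.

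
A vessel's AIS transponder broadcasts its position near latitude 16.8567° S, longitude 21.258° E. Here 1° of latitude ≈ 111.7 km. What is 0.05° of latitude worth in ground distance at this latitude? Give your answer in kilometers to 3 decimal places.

5.585 kilometers

Along a meridian 0.05° is 0.05 × 111700 = 5585 m.
That is 5585 m = 5.585 km.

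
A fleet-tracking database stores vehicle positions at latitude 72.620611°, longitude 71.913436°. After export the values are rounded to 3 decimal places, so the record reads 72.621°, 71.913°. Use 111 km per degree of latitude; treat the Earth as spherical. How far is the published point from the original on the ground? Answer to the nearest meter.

Δlat = 72.620611 − 72.621 = -0.000389°; Δlon = 71.913436 − 71.913 = +0.000436°.
North–south shift: -0.000389 × 111000 = -43.179 m.
East–west at this latitude: 0.000436° × 111000 × cos 72.621° ≈ 0.000436 × 33154.7 = 14.4555 m.
Hypotenuse of the two orthogonal shifts: √(43.179² + 14.4555²) = 45.5344 m.

46 meters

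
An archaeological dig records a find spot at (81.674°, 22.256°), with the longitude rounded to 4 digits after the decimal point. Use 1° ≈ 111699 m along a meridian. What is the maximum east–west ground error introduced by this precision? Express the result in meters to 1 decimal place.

0.8 meters

Rounding to 4 decimal places leaves the longitude within ±5e-05° of the true value.
At latitude 81.674° a degree of longitude spans 111699 m × cos 81.674° = 111699 × 0.1448 ≈ 16174.6 m.
East–west error: 5e-05° × 16174.6 m/° ≈ 0.80873 m.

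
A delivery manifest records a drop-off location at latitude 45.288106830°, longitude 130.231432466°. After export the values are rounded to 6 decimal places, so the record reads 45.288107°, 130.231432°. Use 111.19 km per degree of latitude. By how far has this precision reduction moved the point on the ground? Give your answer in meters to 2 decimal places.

Δlat = 45.288106830 − 45.288107 = -0.000000170°; Δlon = 130.231432466 − 130.231432 = +0.000000466°.
N–S: -0.000000170° × 111190 m/° = -0.0189023 m.
East–west at this latitude: 0.000000466° × 111190 × cos 45.2881° ≈ 0.000000466 × 78226.9 = 0.0364537 m.
Combined displacement = (0.0189023² + 0.0364537²)^½ ≈ 0.041063 m.

0.04 meters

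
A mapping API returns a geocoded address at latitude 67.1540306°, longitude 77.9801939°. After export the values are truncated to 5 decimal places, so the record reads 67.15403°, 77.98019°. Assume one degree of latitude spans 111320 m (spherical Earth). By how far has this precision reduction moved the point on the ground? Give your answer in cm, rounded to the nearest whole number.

18 cm

The latitude changed by +0.0000006° and the longitude by +0.0000039°.
N–S: 0.0000006° × 111320 m/° = 0.066792 m.
E–W at 67.154°: 0.0000039° × 111320 × cos 67.154° = 0.0000039 × 111320 × 0.3883 ≈ 0.16856 m.
Distance: √(0.066792² + 0.16856²) ≈ 0.181311 m.
That is 0.181311 m = 18.131 cm.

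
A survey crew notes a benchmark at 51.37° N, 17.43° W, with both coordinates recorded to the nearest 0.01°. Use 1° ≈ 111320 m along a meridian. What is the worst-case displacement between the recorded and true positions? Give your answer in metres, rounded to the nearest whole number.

Rounding to 2 decimal places leaves each coordinate within ±0.005° of the true value.
N–S: 0.005° × 111320 m/° = 556.6 m.
Longitude error → 0.005 × 111320 × cos 51.37° = 0.005 × 111320 × 0.6243 ≈ 347.479 m.
Worst case both components are at the extreme and orthogonal: √(556.6² + 347.479²) ≈ 656.159 m.

656 metres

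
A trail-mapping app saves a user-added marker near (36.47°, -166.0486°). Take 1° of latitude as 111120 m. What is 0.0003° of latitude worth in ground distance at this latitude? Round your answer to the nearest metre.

Along a meridian 0.0003° is 0.0003 × 111120 = 33.336 m.

33 metres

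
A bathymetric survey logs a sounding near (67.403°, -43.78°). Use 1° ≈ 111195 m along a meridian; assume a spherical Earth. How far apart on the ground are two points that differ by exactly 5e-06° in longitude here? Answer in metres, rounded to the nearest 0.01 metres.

One degree of longitude here spans 111195 × cos 67.403° = 111195 × 0.3842 ≈ 42726.3 m; 5e-06° of that is 0.213632 m.

0.21 metres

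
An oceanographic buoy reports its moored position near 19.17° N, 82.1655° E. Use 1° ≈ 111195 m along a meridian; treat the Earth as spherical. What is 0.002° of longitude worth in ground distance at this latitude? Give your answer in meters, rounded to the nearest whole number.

210 meters

At 19.17° a degree of longitude is 111195 × cos 19.17° ≈ 105029 m, so 0.002° corresponds to 210.058 m.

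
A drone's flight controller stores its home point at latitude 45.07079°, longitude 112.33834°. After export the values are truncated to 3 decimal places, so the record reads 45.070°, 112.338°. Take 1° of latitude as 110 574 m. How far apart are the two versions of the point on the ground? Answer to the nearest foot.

300 feet

The latitude changed by +0.00079° and the longitude by +0.00034°.
N–S: 0.00079° × 110574 m/° = 87.3535 m.
E–W at 45.07°: 0.00034° × 110574 × cos 45.07° = 0.00034 × 110574 × 0.7062 ≈ 26.5513 m.
Distance: √(87.3535² + 26.5513²) ≈ 91.2995 m.
In feet: 91.2995 m ÷ 0.3048 ≈ 299.54 ft.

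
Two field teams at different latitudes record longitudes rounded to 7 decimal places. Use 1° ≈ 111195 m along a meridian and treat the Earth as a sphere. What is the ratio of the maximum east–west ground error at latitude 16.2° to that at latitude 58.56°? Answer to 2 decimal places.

1.84

Rounding to 7 decimal places leaves the longitude within ±5e-08° of the true value.
At 16.2°: 5e-08° × 111195 × cos 16.2° = 5e-08 × 111195 × 0.9603 ≈ 0.005339 m.
Error at 58.56° = 5e-08° × 111195 × cos 58.56° ≈ 0.0055597 × 0.5216 = 0.0029 m.
Ratio: 0.005339 / 0.0029 = cos 16.2° / cos 58.56° ≈ 1.8410.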